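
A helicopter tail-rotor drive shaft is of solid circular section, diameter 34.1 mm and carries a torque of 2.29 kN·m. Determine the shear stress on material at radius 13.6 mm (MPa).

235 MPa

J = πd⁴/32 = π(0.0341)⁴/32 = 1.327×10^-7 m⁴.
Shear stress varies linearly with radius: τ = T·r/J = 2290 × 0.0136 / 1.327×10^-7 = 2.346×10^8 Pa.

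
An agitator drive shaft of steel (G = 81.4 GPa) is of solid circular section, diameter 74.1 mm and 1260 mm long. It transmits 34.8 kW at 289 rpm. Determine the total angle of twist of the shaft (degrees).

0.345°

ω = 2π·289/60 = 30.26 rad/s, so T = P/ω = 34.8×10³ / 30.26 = 1150 N·m.
J = πd⁴/32 = π(0.0741)⁴/32 = 2.960×10^-6 m⁴.
θ = T·L/(G·J) = 1150 × 1.26 / (81.4×10⁹ × 2.960×10^-6) = 6.013×10^-3 rad.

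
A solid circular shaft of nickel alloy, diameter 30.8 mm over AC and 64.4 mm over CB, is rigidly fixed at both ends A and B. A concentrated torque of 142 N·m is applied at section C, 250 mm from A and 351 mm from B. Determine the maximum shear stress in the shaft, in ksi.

0.366 ksi

Compatibility: T_A·a/J_AC = T_B·b/J_CB with T_A + T_B = T₀.
J_AC = 8.83×10^-8 m⁴, J_CB = 1.69×10^-6 m⁴, so T_A = T₀·(J_AC/a)/((J_AC/a)+(J_CB/b)) = 9.717 N·m, T_B = 132.3 N·m.
τ in each portion: τ_AC = 1.69×10^6 Pa, τ_CB = 2.52×10^6 Pa; maximum is in CB.
τ_max = T_CB·r/J = 132.3·0.0322/1.69×10^-6 = 2.522×10^6 Pa.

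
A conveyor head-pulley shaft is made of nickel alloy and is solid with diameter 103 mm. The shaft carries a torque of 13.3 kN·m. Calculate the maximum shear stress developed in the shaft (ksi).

J = πd⁴/32 = π(0.103)⁴/32 = 1.105×10^-5 m⁴.
τ_max = T·r/J = 13300 × 0.0515 / 1.105×10^-5 = 6.199×10^7 Pa.

8.99 ksi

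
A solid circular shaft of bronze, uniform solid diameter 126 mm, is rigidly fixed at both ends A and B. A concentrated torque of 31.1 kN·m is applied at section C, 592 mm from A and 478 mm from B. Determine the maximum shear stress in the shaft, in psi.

With uniform GJ and both ends fixed, compatibility θ_AC = θ_CB gives T_A·a = T_B·b, together with T_A + T_B = T₀.
T_A = T₀·b/(a+b) = 31100·478/1070 = 13890 N·m; T_B = 17210 N·m.
τ in each portion: τ_AC = 3.54×10^7 Pa, τ_CB = 4.38×10^7 Pa; maximum is in CB.
τ_max = T_CB·r/J = 17210·0.0630/2.47×10^-5 = 4.381×10^7 Pa.

6350 psi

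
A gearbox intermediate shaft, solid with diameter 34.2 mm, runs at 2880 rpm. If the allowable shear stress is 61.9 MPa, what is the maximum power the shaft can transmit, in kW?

J = πd⁴/32 = π(0.0342)⁴/32 = 1.343×10^-7 m⁴.
T_max = τ_allow·J/r = 6.19×10^7 × 1.343×10^-7 / 0.0171 = 486.2 N·m.
ω = 2π·2880/60 = 301.6 rad/s, so P_max = T_max·ω = 1.466×10^5 W.

147 kW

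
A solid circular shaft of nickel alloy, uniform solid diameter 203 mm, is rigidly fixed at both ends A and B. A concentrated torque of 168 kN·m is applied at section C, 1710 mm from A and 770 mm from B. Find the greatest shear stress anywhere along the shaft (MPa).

70.5 MPa

With uniform GJ and both ends fixed, compatibility θ_AC = θ_CB gives T_A·a = T_B·b, together with T_A + T_B = T₀.
T_A = T₀·b/(a+b) = 168000·770/2480 = 52160 N·m; T_B = 115800 N·m.
τ in each portion: τ_AC = 3.18×10^7 Pa, τ_CB = 7.05×10^7 Pa; maximum is in CB.
τ_max = T_CB·r/J = 115800·0.102/1.67×10^-4 = 7.052×10^7 Pa.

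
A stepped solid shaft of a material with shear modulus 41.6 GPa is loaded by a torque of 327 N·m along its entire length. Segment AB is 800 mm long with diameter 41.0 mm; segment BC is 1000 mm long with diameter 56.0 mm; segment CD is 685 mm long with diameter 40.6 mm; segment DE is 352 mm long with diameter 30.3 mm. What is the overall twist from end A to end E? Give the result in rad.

J_AB = π(0.0410)⁴/32 = 2.77×10^-7 m⁴; J_BC = π(0.0560)⁴/32 = 9.65×10^-7 m⁴; J_CD = π(0.0406)⁴/32 = 2.67×10^-7 m⁴; J_DE = π(0.0303)⁴/32 = 8.28×10^-8 m⁴.
θ = (T/G)·Σ L_i/J_i = (327.0/41.6×10⁹)·(0.800/2.77×10^-7 + 1.00/9.65×10^-7 + 0.685/2.67×10^-7 + 0.352/8.28×10^-8) = 0.08443 rad.

0.0844 rad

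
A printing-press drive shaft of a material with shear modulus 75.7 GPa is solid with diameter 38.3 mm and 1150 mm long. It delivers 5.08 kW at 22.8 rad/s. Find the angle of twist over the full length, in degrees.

ω = 22.8 rad/s, so T = P/ω = 5.08×10³ / 22.80 = 222.8 N·m.
J = πd⁴/32 = π(0.0383)⁴/32 = 2.112×10^-7 m⁴.
θ = T·L/(G·J) = 222.8 × 1.15 / (75.7×10⁹ × 2.112×10^-7) = 0.01602 rad.

0.918°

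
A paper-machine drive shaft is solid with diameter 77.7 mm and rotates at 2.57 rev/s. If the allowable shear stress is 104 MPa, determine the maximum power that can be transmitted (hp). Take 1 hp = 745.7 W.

207 hp

J = πd⁴/32 = π(0.0777)⁴/32 = 3.578×10^-6 m⁴.
T_max = τ_allow·J/r = 1.04×10^8 × 3.578×10^-6 / 0.0389 = 9579 N·m.
ω = 2π·2.57 = 16.15 rad/s, so P_max = T_max·ω = 1.547×10^5 W.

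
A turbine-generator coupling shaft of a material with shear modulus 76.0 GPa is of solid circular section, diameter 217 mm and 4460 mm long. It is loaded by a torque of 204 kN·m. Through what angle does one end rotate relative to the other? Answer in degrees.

3.15°

J = πd⁴/32 = π(0.217)⁴/32 = 2.177×10^-4 m⁴.
θ = T·L/(G·J) = 204000 × 4.46 / (76.0×10⁹ × 2.177×10^-4) = 0.05499 rad.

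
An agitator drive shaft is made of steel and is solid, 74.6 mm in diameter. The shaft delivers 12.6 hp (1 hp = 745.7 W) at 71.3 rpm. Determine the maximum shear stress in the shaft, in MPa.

15.4 MPa

ω = 2π·71.3/60 = 7.467 rad/s, so T = P/ω = 12.6×745.7 / 7.467 = 1258 N·m.
J = πd⁴/32 = π(0.0746)⁴/32 = 3.041×10^-6 m⁴.
τ_max = T·r/J = 1258 × 0.0373 / 3.041×10^-6 = 1.544×10^7 Pa.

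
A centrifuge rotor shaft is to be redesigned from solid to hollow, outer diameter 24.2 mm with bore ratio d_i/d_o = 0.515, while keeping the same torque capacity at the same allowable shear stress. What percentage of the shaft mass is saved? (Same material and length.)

Equal τ_max and T ⇒ the solid shaft needs d_s³ = d_o³(1−k⁴), so d_s = 24.2·(1−0.515⁴)^(1/3) = 23.62 mm.
Area ratio A_h/A_s = d_o²(1−k²)/d_s² = (1−k²)/(1−k⁴)^(2/3) = 0.7714.
Mass saving = 1 − 0.7714 = 22.9 %.

22.9 %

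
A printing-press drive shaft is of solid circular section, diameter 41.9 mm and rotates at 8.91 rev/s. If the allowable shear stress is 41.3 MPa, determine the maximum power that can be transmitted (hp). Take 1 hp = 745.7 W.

J = πd⁴/32 = π(0.0419)⁴/32 = 3.026×10^-7 m⁴.
T_max = τ_allow·J/r = 4.13×10^7 × 3.026×10^-7 / 0.0209 = 596.5 N·m.
ω = 2π·8.91 = 55.98 rad/s, so P_max = T_max·ω = 3.339×10^4 W.

44.8 hp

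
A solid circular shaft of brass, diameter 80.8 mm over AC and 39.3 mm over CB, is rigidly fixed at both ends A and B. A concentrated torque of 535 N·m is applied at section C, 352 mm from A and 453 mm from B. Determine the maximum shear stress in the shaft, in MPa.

4.95 MPa

Compatibility: T_A·a/J_AC = T_B·b/J_CB with T_A + T_B = T₀.
J_AC = 4.18×10^-6 m⁴, J_CB = 2.34×10^-7 m⁴, so T_A = T₀·(J_AC/a)/((J_AC/a)+(J_CB/b)) = 512.7 N·m, T_B = 22.30 N·m.
τ in each portion: τ_AC = 4.95×10^6 Pa, τ_CB = 1.87×10^6 Pa; maximum is in AC.
τ_max = T_AC·r/J = 512.7·0.0404/4.18×10^-6 = 4.950×10^6 Pa.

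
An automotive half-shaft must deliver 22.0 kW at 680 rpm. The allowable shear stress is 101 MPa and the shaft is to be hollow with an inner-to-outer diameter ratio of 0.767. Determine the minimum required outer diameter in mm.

ω = 2π·680/60 = 71.21 rad/s, so T = P/ω = 22.0×10³ / 71.21 = 308.9 N·m.
For a hollow shaft with d_i/d_o = 0.767: τ_max = 16T/(π d_o³ (1−k⁴)), so d_o = [16T/(π τ_allow (1−k⁴))]^(1/3) = [16·308.9/(π·1.01×10^8·0.6539)]^(1/3) = 0.02877 m.

28.8 mm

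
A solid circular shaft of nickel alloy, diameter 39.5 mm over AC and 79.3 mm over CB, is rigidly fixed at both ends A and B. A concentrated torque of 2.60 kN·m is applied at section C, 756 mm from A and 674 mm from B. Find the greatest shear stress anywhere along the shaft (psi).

Compatibility: T_A·a/J_AC = T_B·b/J_CB with T_A + T_B = T₀.
J_AC = 2.39×10^-7 m⁴, J_CB = 3.88×10^-6 m⁴, so T_A = T₀·(J_AC/a)/((J_AC/a)+(J_CB/b)) = 135.3 N·m, T_B = 2465 N·m.
τ in each portion: τ_AC = 1.12×10^7 Pa, τ_CB = 2.52×10^7 Pa; maximum is in CB.
τ_max = T_CB·r/J = 2465·0.0396/3.88×10^-6 = 2.517×10^7 Pa.

3650 psi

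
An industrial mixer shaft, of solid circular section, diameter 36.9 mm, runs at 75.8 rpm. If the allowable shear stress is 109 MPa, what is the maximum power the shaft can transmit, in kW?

J = πd⁴/32 = π(0.0369)⁴/32 = 1.820×10^-7 m⁴.
T_max = τ_allow·J/r = 1.09×10^8 × 1.820×10^-7 / 0.0184 = 1075 N·m.
ω = 2π·75.8/60 = 7.938 rad/s, so P_max = T_max·ω = 8536 W.

8.54 kW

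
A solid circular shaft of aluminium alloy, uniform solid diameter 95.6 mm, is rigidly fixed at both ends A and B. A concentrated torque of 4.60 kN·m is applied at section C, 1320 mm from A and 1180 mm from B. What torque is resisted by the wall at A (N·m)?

2170 N·m

With uniform GJ and both ends fixed, compatibility θ_AC = θ_CB gives T_A·a = T_B·b, together with T_A + T_B = T₀.
T_A = T₀·b/(a+b) = 4600·1180/2500 = 2171 N·m; T_B = 2429 N·m.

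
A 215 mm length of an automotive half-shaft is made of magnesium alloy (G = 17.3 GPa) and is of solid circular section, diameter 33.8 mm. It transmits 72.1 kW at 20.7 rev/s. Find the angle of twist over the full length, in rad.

0.0538 rad

ω = 2π·20.7 = 130.1 rad/s, so T = P/ω = 72.1×10³ / 130.1 = 554.4 N·m.
J = πd⁴/32 = π(0.0338)⁴/32 = 1.281×10^-7 m⁴.
θ = T·L/(G·J) = 554.4 × 0.215 / (17.3×10⁹ × 1.281×10^-7) = 0.05377 rad.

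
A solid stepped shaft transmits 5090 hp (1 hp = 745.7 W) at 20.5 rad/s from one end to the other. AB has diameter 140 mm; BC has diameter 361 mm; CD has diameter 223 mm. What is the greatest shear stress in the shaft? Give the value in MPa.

ω = 20.5 rad/s, so T = P/ω = 5090×745.7 / 20.50 = 185200 N·m.
Under the same torque, τ_max = 16T/(πd³) is largest where d is smallest — segment AB (d = 140 mm).
τ_max = 16·185200/(π·(0.140)³) = 3.436×10^8 Pa.

344 MPa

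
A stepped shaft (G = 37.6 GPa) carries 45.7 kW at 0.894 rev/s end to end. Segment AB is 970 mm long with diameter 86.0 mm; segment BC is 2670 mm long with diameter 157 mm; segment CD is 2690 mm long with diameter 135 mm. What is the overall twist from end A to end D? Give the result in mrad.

ω = 2π·0.894 = 5.617 rad/s, so T = P/ω = 45.7×10³ / 5.617 = 8136 N·m.
J_AB = π(0.0860)⁴/32 = 5.37×10^-6 m⁴; J_BC = π(0.157)⁴/32 = 5.96×10^-5 m⁴; J_CD = π(0.135)⁴/32 = 3.26×10^-5 m⁴.
θ = (T/G)·Σ L_i/J_i = (8136/37.6×10⁹)·(0.970/5.37×10^-6 + 2.67/5.96×10^-5 + 2.69/3.26×10^-5) = 0.06662 rad.

66.6 mrad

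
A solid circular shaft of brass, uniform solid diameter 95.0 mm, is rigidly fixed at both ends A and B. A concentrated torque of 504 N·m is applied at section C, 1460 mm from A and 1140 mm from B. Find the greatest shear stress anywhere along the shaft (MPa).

1.68 MPa

With uniform GJ and both ends fixed, compatibility θ_AC = θ_CB gives T_A·a = T_B·b, together with T_A + T_B = T₀.
T_A = T₀·b/(a+b) = 504.0·1140/2600 = 221.0 N·m; T_B = 283.0 N·m.
τ in each portion: τ_AC = 1.31×10^6 Pa, τ_CB = 1.68×10^6 Pa; maximum is in CB.
τ_max = T_CB·r/J = 283.0·0.0475/8.00×10^-6 = 1.681×10^6 Pa.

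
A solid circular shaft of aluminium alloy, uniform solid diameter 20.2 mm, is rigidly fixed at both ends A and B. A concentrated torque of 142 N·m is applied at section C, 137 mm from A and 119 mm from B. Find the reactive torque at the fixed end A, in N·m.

With uniform GJ and both ends fixed, compatibility θ_AC = θ_CB gives T_A·a = T_B·b, together with T_A + T_B = T₀.
T_A = T₀·b/(a+b) = 142.0·119/256.0 = 66.01 N·m; T_B = 75.99 N·m.

66.0 N·m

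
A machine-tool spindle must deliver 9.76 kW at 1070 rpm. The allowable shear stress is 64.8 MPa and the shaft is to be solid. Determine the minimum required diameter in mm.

19.0 mm

ω = 2π·1070/60 = 112.1 rad/s, so T = P/ω = 9.76×10³ / 112.1 = 87.10 N·m.
For a solid shaft τ_max = 16T/(πd³), so d = (16T/(π τ_allow))^(1/3) = (16·87.10/(π·6.48×10^7))^(1/3) = 0.01899 m.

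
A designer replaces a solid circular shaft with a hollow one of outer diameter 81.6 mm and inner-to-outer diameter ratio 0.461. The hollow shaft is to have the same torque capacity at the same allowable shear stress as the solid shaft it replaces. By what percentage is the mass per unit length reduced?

18.8 %

Equal τ_max and T ⇒ the solid shaft needs d_s³ = d_o³(1−k⁴), so d_s = 81.6·(1−0.461⁴)^(1/3) = 80.35 mm.
Area ratio A_h/A_s = d_o²(1−k²)/d_s² = (1−k²)/(1−k⁴)^(2/3) = 0.8121.
Mass saving = 1 − 0.8121 = 18.8 %.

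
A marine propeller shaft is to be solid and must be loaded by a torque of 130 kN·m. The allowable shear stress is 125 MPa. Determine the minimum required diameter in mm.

174 mm

For a solid shaft τ_max = 16T/(πd³), so d = (16T/(π τ_allow))^(1/3) = (16·130000/(π·1.25×10^8))^(1/3) = 0.1743 m.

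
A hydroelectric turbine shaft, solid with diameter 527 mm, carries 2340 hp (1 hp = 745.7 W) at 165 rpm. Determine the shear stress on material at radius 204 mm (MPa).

2.72 MPa

ω = 2π·165/60 = 17.28 rad/s, so T = P/ω = 2340×745.7 / 17.28 = 101000 N·m.
J = πd⁴/32 = π(0.527)⁴/32 = 7.573×10^-3 m⁴.
Shear stress varies linearly with radius: τ = T·r/J = 101000 × 0.204 / 7.573×10^-3 = 2.721×10^6 Pa.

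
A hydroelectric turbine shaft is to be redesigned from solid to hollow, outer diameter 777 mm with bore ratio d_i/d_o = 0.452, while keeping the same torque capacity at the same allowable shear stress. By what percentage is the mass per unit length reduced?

18.1 %

Equal τ_max and T ⇒ the solid shaft needs d_s³ = d_o³(1−k⁴), so d_s = 777·(1−0.452⁴)^(1/3) = 766.0 mm.
Area ratio A_h/A_s = d_o²(1−k²)/d_s² = (1−k²)/(1−k⁴)^(2/3) = 0.8186.
Mass saving = 1 − 0.8186 = 18.1 %.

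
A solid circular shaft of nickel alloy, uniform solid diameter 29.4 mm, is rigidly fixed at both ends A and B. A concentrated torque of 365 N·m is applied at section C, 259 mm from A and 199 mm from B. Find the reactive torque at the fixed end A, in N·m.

With uniform GJ and both ends fixed, compatibility θ_AC = θ_CB gives T_A·a = T_B·b, together with T_A + T_B = T₀.
T_A = T₀·b/(a+b) = 365.0·199/458.0 = 158.6 N·m; T_B = 206.4 N·m.

159 N·m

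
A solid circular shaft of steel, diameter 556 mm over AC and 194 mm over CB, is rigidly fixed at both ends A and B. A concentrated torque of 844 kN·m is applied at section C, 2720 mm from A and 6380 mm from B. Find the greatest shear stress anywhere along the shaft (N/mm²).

24.9 N/mm²

Compatibility: T_A·a/J_AC = T_B·b/J_CB with T_A + T_B = T₀.
J_AC = 9.38×10^-3 m⁴, J_CB = 1.39×10^-4 m⁴, so T_A = T₀·(J_AC/a)/((J_AC/a)+(J_CB/b)) = 838700 N·m, T_B = 5300 N·m.
τ in each portion: τ_AC = 2.49×10^7 Pa, τ_CB = 3.70×10^6 Pa; maximum is in AC.
τ_max = T_AC·r/J = 838700·0.278/9.38×10^-3 = 2.485×10^7 Pa.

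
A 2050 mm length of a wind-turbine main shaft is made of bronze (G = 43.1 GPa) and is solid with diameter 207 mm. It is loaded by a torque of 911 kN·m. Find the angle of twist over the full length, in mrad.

J = πd⁴/32 = π(0.207)⁴/32 = 1.803×10^-4 m⁴.
θ = T·L/(G·J) = 911000 × 2.05 / (43.1×10⁹ × 1.803×10^-4) = 0.2404 rad.

240 mrad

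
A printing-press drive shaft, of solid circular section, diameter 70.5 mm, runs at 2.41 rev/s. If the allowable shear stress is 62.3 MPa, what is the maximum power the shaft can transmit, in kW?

J = πd⁴/32 = π(0.0705)⁴/32 = 2.425×10^-6 m⁴.
T_max = τ_allow·J/r = 6.23×10^7 × 2.425×10^-6 / 0.0352 = 4286 N·m.
ω = 2π·2.41 = 15.14 rad/s, so P_max = T_max·ω = 6.491×10^4 W.

64.9 kW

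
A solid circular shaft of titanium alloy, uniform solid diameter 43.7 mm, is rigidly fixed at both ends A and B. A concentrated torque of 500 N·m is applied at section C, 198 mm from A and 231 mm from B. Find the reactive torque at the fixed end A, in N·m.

269 N·m

With uniform GJ and both ends fixed, compatibility θ_AC = θ_CB gives T_A·a = T_B·b, together with T_A + T_B = T₀.
T_A = T₀·b/(a+b) = 500.0·231/429.0 = 269.2 N·m; T_B = 230.8 N·m.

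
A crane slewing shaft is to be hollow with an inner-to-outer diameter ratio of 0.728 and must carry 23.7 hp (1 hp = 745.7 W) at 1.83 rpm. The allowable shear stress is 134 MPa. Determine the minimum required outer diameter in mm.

170 mm

ω = 2π·1.83/60 = 0.1916 rad/s, so T = P/ω = 23.7×745.7 / 0.1916 = 92220 N·m.
For a hollow shaft with d_i/d_o = 0.728: τ_max = 16T/(π d_o³ (1−k⁴)), so d_o = [16T/(π τ_allow (1−k⁴))]^(1/3) = [16·92220/(π·1.34×10^8·0.7191)]^(1/3) = 0.1696 m.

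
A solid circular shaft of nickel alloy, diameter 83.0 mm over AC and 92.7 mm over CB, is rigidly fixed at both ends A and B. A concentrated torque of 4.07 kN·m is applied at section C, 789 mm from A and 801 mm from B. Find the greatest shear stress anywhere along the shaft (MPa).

15.7 MPa

Compatibility: T_A·a/J_AC = T_B·b/J_CB with T_A + T_B = T₀.
J_AC = 4.66×10^-6 m⁴, J_CB = 7.25×10^-6 m⁴, so T_A = T₀·(J_AC/a)/((J_AC/a)+(J_CB/b)) = 1607 N·m, T_B = 2463 N·m.
τ in each portion: τ_AC = 1.43×10^7 Pa, τ_CB = 1.57×10^7 Pa; maximum is in CB.
τ_max = T_CB·r/J = 2463·0.0464/7.25×10^-6 = 1.575×10^7 Pa.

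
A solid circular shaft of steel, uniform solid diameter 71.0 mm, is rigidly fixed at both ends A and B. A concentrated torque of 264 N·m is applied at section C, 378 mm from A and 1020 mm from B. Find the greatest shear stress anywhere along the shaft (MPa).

2.74 MPa

With uniform GJ and both ends fixed, compatibility θ_AC = θ_CB gives T_A·a = T_B·b, together with T_A + T_B = T₀.
T_A = T₀·b/(a+b) = 264.0·1020/1398 = 192.6 N·m; T_B = 71.38 N·m.
τ in each portion: τ_AC = 2.74×10^6 Pa, τ_CB = 1.02×10^6 Pa; maximum is in AC.
τ_max = T_AC·r/J = 192.6·0.0355/2.49×10^-6 = 2.741×10^6 Pa.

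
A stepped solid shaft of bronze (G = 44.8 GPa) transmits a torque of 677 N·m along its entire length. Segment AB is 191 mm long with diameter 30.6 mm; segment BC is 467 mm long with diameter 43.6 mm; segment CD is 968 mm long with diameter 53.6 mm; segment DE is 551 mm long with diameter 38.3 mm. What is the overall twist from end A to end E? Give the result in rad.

J_AB = π(0.0306)⁴/32 = 8.61×10^-8 m⁴; J_BC = π(0.0436)⁴/32 = 3.55×10^-7 m⁴; J_CD = π(0.0536)⁴/32 = 8.10×10^-7 m⁴; J_DE = π(0.0383)⁴/32 = 2.11×10^-7 m⁴.
θ = (T/G)·Σ L_i/J_i = (677.0/44.8×10⁹)·(0.191/8.61×10^-8 + 0.467/3.55×10^-7 + 0.968/8.10×10^-7 + 0.551/2.11×10^-7) = 0.1109 rad.

0.111 rad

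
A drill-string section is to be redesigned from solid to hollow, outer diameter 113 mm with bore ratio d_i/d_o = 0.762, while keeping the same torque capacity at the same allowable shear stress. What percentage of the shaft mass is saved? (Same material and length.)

44.8 %

Equal τ_max and T ⇒ the solid shaft needs d_s³ = d_o³(1−k⁴), so d_s = 113·(1−0.762⁴)^(1/3) = 98.53 mm.
Area ratio A_h/A_s = d_o²(1−k²)/d_s² = (1−k²)/(1−k⁴)^(2/3) = 0.5516.
Mass saving = 1 − 0.5516 = 44.8 %.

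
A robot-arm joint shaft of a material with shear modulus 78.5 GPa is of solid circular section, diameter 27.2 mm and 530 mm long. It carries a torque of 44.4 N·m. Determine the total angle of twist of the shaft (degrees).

J = πd⁴/32 = π(0.0272)⁴/32 = 5.374×10^-8 m⁴.
θ = T·L/(G·J) = 44.40 × 0.530 / (78.5×10⁹ × 5.374×10^-8) = 5.578×10^-3 rad.

0.320°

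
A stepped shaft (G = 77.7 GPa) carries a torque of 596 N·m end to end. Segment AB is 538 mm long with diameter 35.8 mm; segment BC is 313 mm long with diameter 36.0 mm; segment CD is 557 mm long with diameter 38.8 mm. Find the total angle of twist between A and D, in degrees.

J_AB = π(0.0358)⁴/32 = 1.61×10^-7 m⁴; J_BC = π(0.0360)⁴/32 = 1.65×10^-7 m⁴; J_CD = π(0.0388)⁴/32 = 2.22×10^-7 m⁴.
θ = (T/G)·Σ L_i/J_i = (596.0/77.7×10⁹)·(0.538/1.61×10^-7 + 0.313/1.65×10^-7 + 0.557/2.22×10^-7) = 0.05935 rad.

3.40°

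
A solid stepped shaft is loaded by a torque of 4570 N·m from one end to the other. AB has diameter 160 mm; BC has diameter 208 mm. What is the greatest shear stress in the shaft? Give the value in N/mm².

5.68 N/mm²

Under the same torque, τ_max = 16T/(πd³) is largest where d is smallest — segment AB (d = 160 mm).
τ_max = 16·4570/(π·(0.160)³) = 5.682×10^6 Pa.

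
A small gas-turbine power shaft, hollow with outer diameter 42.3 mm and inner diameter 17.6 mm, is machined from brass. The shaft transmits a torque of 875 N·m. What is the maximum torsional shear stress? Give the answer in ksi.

J = π(d_o⁴ − d_i⁴)/32 = π(0.0423⁴ − 0.0176⁴)/32 = 3.049×10^-7 m⁴.
τ_max = T·r/J = 875.0 × 0.0211 / 3.049×10^-7 = 6.070×10^7 Pa.

8.80 ksi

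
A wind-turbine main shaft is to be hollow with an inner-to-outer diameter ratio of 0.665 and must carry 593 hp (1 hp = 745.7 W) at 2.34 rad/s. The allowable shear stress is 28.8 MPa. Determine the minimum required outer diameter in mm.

ω = 2.34 rad/s, so T = P/ω = 593×745.7 / 2.340 = 189000 N·m.
For a hollow shaft with d_i/d_o = 0.665: τ_max = 16T/(π d_o³ (1−k⁴)), so d_o = [16T/(π τ_allow (1−k⁴))]^(1/3) = [16·189000/(π·2.88×10^7·0.8044)]^(1/3) = 0.3463 m.

346 mm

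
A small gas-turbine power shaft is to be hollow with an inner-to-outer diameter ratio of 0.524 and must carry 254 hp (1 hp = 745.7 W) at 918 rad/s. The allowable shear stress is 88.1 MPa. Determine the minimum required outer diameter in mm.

23.5 mm

ω = 918 rad/s, so T = P/ω = 254×745.7 / 918.0 = 206.3 N·m.
For a hollow shaft with d_i/d_o = 0.524: τ_max = 16T/(π d_o³ (1−k⁴)), so d_o = [16T/(π τ_allow (1−k⁴))]^(1/3) = [16·206.3/(π·8.81×10^7·0.9246)]^(1/3) = 0.02345 m.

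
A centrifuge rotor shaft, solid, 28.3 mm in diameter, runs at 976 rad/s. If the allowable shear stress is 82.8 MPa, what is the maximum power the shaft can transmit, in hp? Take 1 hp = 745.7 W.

482 hp

J = πd⁴/32 = π(0.0283)⁴/32 = 6.297×10^-8 m⁴.
T_max = τ_allow·J/r = 8.28×10^7 × 6.297×10^-8 / 0.0142 = 368.5 N·m.
ω = 976 rad/s, so P_max = T_max·ω = 3.596×10^5 W.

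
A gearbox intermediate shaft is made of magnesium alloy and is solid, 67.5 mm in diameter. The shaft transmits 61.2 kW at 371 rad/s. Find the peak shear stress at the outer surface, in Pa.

2.73e6 Pa

ω = 371 rad/s, so T = P/ω = 61.2×10³ / 371.0 = 165.0 N·m.
J = πd⁴/32 = π(0.0675)⁴/32 = 2.038×10^-6 m⁴.
τ_max = T·r/J = 165.0 × 0.0338 / 2.038×10^-6 = 2.732×10^6 Pa.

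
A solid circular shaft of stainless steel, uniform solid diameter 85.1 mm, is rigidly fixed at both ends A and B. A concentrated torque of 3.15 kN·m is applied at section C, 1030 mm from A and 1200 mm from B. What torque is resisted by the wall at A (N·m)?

With uniform GJ and both ends fixed, compatibility θ_AC = θ_CB gives T_A·a = T_B·b, together with T_A + T_B = T₀.
T_A = T₀·b/(a+b) = 3150·1200/2230 = 1695 N·m; T_B = 1455 N·m.

1700 N·m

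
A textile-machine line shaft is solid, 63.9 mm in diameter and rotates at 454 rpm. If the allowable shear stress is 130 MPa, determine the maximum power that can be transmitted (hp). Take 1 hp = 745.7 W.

425 hp

J = πd⁴/32 = π(0.0639)⁴/32 = 1.637×10^-6 m⁴.
T_max = τ_allow·J/r = 1.30×10^8 × 1.637×10^-6 / 0.0319 = 6660 N·m.
ω = 2π·454/60 = 47.54 rad/s, so P_max = T_max·ω = 3.166×10^5 W.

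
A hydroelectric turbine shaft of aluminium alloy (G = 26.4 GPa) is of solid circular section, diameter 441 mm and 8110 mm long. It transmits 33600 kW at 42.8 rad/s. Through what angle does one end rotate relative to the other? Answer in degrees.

3.72°

ω = 42.8 rad/s, so T = P/ω = 33600×10³ / 42.80 = 785000 N·m.
J = πd⁴/32 = π(0.441)⁴/32 = 3.713×10^-3 m⁴.
θ = T·L/(G·J) = 785000 × 8.11 / (26.4×10⁹ × 3.713×10^-3) = 0.06495 rad.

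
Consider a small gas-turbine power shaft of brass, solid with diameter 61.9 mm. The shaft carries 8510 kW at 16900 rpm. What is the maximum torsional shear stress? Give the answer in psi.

ω = 2π·16900/60 = 1770 rad/s, so T = P/ω = 8510×10³ / 1770 = 4809 N·m.
J = πd⁴/32 = π(0.0619)⁴/32 = 1.441×10^-6 m⁴.
τ_max = T·r/J = 4809 × 0.0309 / 1.441×10^-6 = 1.033×10^8 Pa.

15000 psi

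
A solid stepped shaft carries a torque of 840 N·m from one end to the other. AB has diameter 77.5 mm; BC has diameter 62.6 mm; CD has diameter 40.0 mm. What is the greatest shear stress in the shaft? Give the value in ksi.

9.70 ksi

Under the same torque, τ_max = 16T/(πd³) is largest where d is smallest — segment CD (d = 40.0 mm).
τ_max = 16·840.0/(π·(0.0400)³) = 6.685×10^7 Pa.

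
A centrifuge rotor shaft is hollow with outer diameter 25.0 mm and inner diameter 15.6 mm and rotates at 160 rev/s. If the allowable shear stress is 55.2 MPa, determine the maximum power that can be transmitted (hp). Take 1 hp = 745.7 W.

J = π(d_o⁴ − d_i⁴)/32 = π(0.0250⁴ − 0.0156⁴)/32 = 3.254×10^-8 m⁴.
T_max = τ_allow·J/r = 5.52×10^7 × 3.254×10^-8 / 0.0125 = 143.7 N·m.
ω = 2π·160 = 1005 rad/s, so P_max = T_max·ω = 1.444×10^5 W.

194 hp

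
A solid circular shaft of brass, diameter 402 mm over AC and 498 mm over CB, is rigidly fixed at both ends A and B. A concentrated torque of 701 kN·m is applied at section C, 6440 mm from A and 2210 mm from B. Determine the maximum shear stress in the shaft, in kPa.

25200 kPa

Compatibility: T_A·a/J_AC = T_B·b/J_CB with T_A + T_B = T₀.
J_AC = 2.56×10^-3 m⁴, J_CB = 6.04×10^-3 m⁴, so T_A = T₀·(J_AC/a)/((J_AC/a)+(J_CB/b)) = 89150 N·m, T_B = 611800 N·m.
τ in each portion: τ_AC = 6.99×10^6 Pa, τ_CB = 2.52×10^7 Pa; maximum is in CB.
τ_max = T_CB·r/J = 611800·0.249/6.04×10^-3 = 2.523×10^7 Pa.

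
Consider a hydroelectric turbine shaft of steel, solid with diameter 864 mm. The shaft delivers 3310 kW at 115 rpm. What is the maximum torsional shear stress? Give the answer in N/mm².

ω = 2π·115/60 = 12.04 rad/s, so T = P/ω = 3310×10³ / 12.04 = 274900 N·m.
J = πd⁴/32 = π(0.864)⁴/32 = 0.05471 m⁴.
τ_max = T·r/J = 274900 × 0.432 / 0.05471 = 2.170×10^6 Pa.

2.17 N/mm²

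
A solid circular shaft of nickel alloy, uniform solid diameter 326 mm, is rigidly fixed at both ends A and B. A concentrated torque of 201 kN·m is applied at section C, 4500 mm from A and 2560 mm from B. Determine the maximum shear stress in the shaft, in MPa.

18.8 MPa

With uniform GJ and both ends fixed, compatibility θ_AC = θ_CB gives T_A·a = T_B·b, together with T_A + T_B = T₀.
T_A = T₀·b/(a+b) = 201000·2560/7060 = 72880 N·m; T_B = 128100 N·m.
τ in each portion: τ_AC = 1.07×10^7 Pa, τ_CB = 1.88×10^7 Pa; maximum is in CB.
τ_max = T_CB·r/J = 128100·0.163/1.11×10^-3 = 1.883×10^7 Pa.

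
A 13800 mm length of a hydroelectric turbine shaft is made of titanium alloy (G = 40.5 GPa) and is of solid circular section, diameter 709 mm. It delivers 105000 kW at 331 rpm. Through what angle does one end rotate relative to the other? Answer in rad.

ω = 2π·331/60 = 34.66 rad/s, so T = P/ω = 105000×10³ / 34.66 = 3.029e6 N·m.
J = πd⁴/32 = π(0.709)⁴/32 = 0.02481 m⁴.
θ = T·L/(G·J) = 3.029e6 × 13.8 / (40.5×10⁹ × 0.02481) = 0.04161 rad.

0.0416 rad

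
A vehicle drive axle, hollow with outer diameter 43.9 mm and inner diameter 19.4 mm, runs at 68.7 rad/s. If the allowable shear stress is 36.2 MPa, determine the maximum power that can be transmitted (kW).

J = π(d_o⁴ − d_i⁴)/32 = π(0.0439⁴ − 0.0194⁴)/32 = 3.507×10^-7 m⁴.
T_max = τ_allow·J/r = 3.62×10^7 × 3.507×10^-7 / 0.0220 = 578.4 N·m.
ω = 68.7 rad/s, so P_max = T_max·ω = 3.974×10^4 W.

39.7 kW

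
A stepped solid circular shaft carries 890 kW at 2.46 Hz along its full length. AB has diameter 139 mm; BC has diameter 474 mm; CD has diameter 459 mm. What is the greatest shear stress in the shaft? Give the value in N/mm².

ω = 2π·2.46 = 15.46 rad/s, so T = P/ω = 890×10³ / 15.46 = 57580 N·m.
Under the same torque, τ_max = 16T/(πd³) is largest where d is smallest — segment AB (d = 139 mm).
τ_max = 16·57580/(π·(0.139)³) = 1.092×10^8 Pa.

109 N/mm²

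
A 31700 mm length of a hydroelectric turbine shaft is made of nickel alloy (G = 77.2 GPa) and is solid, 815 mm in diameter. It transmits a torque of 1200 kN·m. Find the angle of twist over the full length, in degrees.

J = πd⁴/32 = π(0.815)⁴/32 = 0.04331 m⁴.
θ = T·L/(G·J) = 1.200e6 × 31.7 / (77.2×10⁹ × 0.04331) = 0.01138 rad.

0.652°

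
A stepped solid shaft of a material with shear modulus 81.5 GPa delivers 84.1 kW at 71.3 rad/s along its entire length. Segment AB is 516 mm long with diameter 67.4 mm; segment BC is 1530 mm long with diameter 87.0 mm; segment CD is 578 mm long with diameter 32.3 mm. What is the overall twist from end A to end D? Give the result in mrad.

ω = 71.3 rad/s, so T = P/ω = 84.1×10³ / 71.30 = 1180 N·m.
J_AB = π(0.0674)⁴/32 = 2.03×10^-6 m⁴; J_BC = π(0.0870)⁴/32 = 5.62×10^-6 m⁴; J_CD = π(0.0323)⁴/32 = 1.07×10^-7 m⁴.
θ = (T/G)·Σ L_i/J_i = (1180/81.5×10⁹)·(0.516/2.03×10^-6 + 1.53/5.62×10^-6 + 0.578/1.07×10^-7) = 0.08591 rad.

85.9 mrad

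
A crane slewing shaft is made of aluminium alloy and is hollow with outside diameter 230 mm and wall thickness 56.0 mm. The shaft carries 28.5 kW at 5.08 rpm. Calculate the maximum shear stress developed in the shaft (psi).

3490 psi

ω = 2π·5.08/60 = 0.5320 rad/s, so T = P/ω = 28.5×10³ / 0.5320 = 53570 N·m.
J = π(d_o⁴ − d_i⁴)/32 = π(0.230⁴ − 0.118⁴)/32 = 2.557×10^-4 m⁴.
τ_max = T·r/J = 53570 × 0.115 / 2.557×10^-4 = 2.409×10^7 Pa.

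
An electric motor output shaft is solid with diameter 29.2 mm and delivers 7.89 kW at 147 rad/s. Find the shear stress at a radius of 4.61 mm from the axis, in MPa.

ω = 147 rad/s, so T = P/ω = 7.89×10³ / 147.0 = 53.67 N·m.
J = πd⁴/32 = π(0.0292)⁴/32 = 7.137×10^-8 m⁴.
Shear stress varies linearly with radius: τ = T·r/J = 53.67 × 0.00461 / 7.137×10^-8 = 3.467×10^6 Pa.

3.47 MPa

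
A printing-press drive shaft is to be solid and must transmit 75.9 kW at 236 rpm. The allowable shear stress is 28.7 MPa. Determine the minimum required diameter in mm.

ω = 2π·236/60 = 24.71 rad/s, so T = P/ω = 75.9×10³ / 24.71 = 3071 N·m.
For a solid shaft τ_max = 16T/(πd³), so d = (16T/(π τ_allow))^(1/3) = (16·3071/(π·2.87×10^7))^(1/3) = 0.08168 m.

81.7 mm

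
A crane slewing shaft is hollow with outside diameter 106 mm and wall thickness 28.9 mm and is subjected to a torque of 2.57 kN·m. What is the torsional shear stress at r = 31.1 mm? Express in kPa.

J = π(d_o⁴ − d_i⁴)/32 = π(0.106⁴ − 0.0482⁴)/32 = 1.186×10^-5 m⁴.
Shear stress varies linearly with radius: τ = T·r/J = 2570 × 0.0311 / 1.186×10^-5 = 6.737×10^6 Pa.

6740 kPa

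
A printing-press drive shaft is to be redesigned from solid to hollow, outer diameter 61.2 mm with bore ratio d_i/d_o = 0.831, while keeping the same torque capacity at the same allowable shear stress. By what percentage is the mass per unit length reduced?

Equal τ_max and T ⇒ the solid shaft needs d_s³ = d_o³(1−k⁴), so d_s = 61.2·(1−0.831⁴)^(1/3) = 49.31 mm.
Area ratio A_h/A_s = d_o²(1−k²)/d_s² = (1−k²)/(1−k⁴)^(2/3) = 0.4766.
Mass saving = 1 − 0.4766 = 52.3 %.

52.3 %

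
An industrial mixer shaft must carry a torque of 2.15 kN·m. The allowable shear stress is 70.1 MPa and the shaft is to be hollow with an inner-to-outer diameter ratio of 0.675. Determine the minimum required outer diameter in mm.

58.2 mm

For a hollow shaft with d_i/d_o = 0.675: τ_max = 16T/(π d_o³ (1−k⁴)), so d_o = [16T/(π τ_allow (1−k⁴))]^(1/3) = [16·2150/(π·7.01×10^7·0.7924)]^(1/3) = 0.05820 m.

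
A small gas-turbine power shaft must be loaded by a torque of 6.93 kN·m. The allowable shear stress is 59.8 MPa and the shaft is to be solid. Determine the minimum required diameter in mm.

83.9 mm

For a solid shaft τ_max = 16T/(πd³), so d = (16T/(π τ_allow))^(1/3) = (16·6930/(π·5.98×10^7))^(1/3) = 0.08388 m.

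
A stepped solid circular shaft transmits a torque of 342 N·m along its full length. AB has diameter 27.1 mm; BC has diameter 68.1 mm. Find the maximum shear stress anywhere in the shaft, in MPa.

87.5 MPa

Under the same torque, τ_max = 16T/(πd³) is largest where d is smallest — segment AB (d = 27.1 mm).
τ_max = 16·342.0/(π·(0.0271)³) = 8.752×10^7 Pa.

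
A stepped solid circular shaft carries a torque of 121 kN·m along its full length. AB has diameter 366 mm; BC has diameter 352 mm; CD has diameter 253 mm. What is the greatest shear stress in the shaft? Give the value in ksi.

5.52 ksi

Under the same torque, τ_max = 16T/(πd³) is largest where d is smallest — segment CD (d = 253 mm).
τ_max = 16·121000/(π·(0.253)³) = 3.805×10^7 Pa.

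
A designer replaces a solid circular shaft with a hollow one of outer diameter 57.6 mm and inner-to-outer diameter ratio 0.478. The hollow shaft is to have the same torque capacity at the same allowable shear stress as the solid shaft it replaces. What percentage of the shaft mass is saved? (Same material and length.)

20.0 %

Equal τ_max and T ⇒ the solid shaft needs d_s³ = d_o³(1−k⁴), so d_s = 57.6·(1−0.478⁴)^(1/3) = 56.58 mm.
Area ratio A_h/A_s = d_o²(1−k²)/d_s² = (1−k²)/(1−k⁴)^(2/3) = 0.7996.
Mass saving = 1 − 0.7996 = 20.0 %.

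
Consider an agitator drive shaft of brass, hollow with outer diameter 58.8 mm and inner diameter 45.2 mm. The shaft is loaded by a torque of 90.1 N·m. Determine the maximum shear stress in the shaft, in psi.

503 psi

J = π(d_o⁴ − d_i⁴)/32 = π(0.0588⁴ − 0.0452⁴)/32 = 7.638×10^-7 m⁴.
τ_max = T·r/J = 90.10 × 0.0294 / 7.638×10^-7 = 3.468×10^6 Pa.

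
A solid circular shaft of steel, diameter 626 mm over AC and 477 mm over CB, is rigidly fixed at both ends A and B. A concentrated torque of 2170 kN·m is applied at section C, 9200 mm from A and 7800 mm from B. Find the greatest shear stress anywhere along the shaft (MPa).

Compatibility: T_A·a/J_AC = T_B·b/J_CB with T_A + T_B = T₀.
J_AC = 0.0151 m⁴, J_CB = 5.08×10^-3 m⁴, so T_A = T₀·(J_AC/a)/((J_AC/a)+(J_CB/b)) = 1.553e6 N·m, T_B = 617400 N·m.
τ in each portion: τ_AC = 3.22×10^7 Pa, τ_CB = 2.90×10^7 Pa; maximum is in AC.
τ_max = T_AC·r/J = 1.553e6·0.313/0.0151 = 3.223×10^7 Pa.

32.2 MPa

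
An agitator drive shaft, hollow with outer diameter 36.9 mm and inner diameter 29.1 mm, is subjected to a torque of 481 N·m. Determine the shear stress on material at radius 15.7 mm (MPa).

67.7 MPa

J = π(d_o⁴ − d_i⁴)/32 = π(0.0369⁴ − 0.0291⁴)/32 = 1.116×10^-7 m⁴.
Shear stress varies linearly with radius: τ = T·r/J = 481.0 × 0.0157 / 1.116×10^-7 = 6.766×10^7 Pa.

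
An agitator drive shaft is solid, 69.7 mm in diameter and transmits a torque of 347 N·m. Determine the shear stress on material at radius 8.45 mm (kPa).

1270 kPa

J = πd⁴/32 = π(0.0697)⁴/32 = 2.317×10^-6 m⁴.
Shear stress varies linearly with radius: τ = T·r/J = 347.0 × 0.00845 / 2.317×10^-6 = 1.265×10^6 Pa.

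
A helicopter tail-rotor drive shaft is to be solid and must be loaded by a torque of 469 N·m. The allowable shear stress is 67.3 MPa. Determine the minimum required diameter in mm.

For a solid shaft τ_max = 16T/(πd³), so d = (16T/(π τ_allow))^(1/3) = (16·469.0/(π·6.73×10^7))^(1/3) = 0.03286 m.

32.9 mm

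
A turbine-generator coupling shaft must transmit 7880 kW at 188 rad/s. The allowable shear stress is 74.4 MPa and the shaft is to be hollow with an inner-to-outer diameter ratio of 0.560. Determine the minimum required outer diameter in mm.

147 mm

ω = 188 rad/s, so T = P/ω = 7880×10³ / 188.0 = 41910 N·m.
For a hollow shaft with d_i/d_o = 0.560: τ_max = 16T/(π d_o³ (1−k⁴)), so d_o = [16T/(π τ_allow (1−k⁴))]^(1/3) = [16·41910/(π·7.44×10^7·0.9017)]^(1/3) = 0.1471 m.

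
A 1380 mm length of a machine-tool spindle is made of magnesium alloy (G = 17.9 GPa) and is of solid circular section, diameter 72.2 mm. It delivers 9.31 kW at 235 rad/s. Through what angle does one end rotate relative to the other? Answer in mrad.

1.14 mrad

ω = 235 rad/s, so T = P/ω = 9.31×10³ / 235.0 = 39.62 N·m.
J = πd⁴/32 = π(0.0722)⁴/32 = 2.668×10^-6 m⁴.
θ = T·L/(G·J) = 39.62 × 1.38 / (17.9×10⁹ × 2.668×10^-6) = 1.145×10^-3 rad.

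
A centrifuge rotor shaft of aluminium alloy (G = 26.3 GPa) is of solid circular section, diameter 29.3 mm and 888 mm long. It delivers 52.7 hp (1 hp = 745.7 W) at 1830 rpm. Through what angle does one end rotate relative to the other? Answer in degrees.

ω = 2π·1830/60 = 191.6 rad/s, so T = P/ω = 52.7×745.7 / 191.6 = 205.1 N·m.
J = πd⁴/32 = π(0.0293)⁴/32 = 7.236×10^-8 m⁴.
θ = T·L/(G·J) = 205.1 × 0.888 / (26.3×10⁹ × 7.236×10^-8) = 0.09569 rad.

5.48°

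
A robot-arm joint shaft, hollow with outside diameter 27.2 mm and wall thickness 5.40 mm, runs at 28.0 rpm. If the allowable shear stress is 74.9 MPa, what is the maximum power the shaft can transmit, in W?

J = π(d_o⁴ − d_i⁴)/32 = π(0.0272⁴ − 0.0164⁴)/32 = 4.664×10^-8 m⁴.
T_max = τ_allow·J/r = 7.49×10^7 × 4.664×10^-8 / 0.0136 = 256.8 N·m.
ω = 2π·28.0/60 = 2.932 rad/s, so P_max = T_max·ω = 753.1 W.

753 W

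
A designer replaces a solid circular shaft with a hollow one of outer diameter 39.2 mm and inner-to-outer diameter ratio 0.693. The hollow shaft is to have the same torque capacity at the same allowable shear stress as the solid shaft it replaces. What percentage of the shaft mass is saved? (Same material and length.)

38.1 %

Equal τ_max and T ⇒ the solid shaft needs d_s³ = d_o³(1−k⁴), so d_s = 39.2·(1−0.693⁴)^(1/3) = 35.92 mm.
Area ratio A_h/A_s = d_o²(1−k²)/d_s² = (1−k²)/(1−k⁴)^(2/3) = 0.6190.
Mass saving = 1 − 0.6190 = 38.1 %.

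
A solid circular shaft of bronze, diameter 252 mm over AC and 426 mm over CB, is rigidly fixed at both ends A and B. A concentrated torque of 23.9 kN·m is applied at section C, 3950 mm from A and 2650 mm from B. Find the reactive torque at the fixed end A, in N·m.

Compatibility: T_A·a/J_AC = T_B·b/J_CB with T_A + T_B = T₀.
J_AC = 3.96×10^-4 m⁴, J_CB = 3.23×10^-3 m⁴, so T_A = T₀·(J_AC/a)/((J_AC/a)+(J_CB/b)) = 1814 N·m, T_B = 22090 N·m.

1810 N·m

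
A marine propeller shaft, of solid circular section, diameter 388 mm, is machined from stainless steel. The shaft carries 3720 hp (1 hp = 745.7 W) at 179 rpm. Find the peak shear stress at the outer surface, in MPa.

ω = 2π·179/60 = 18.74 rad/s, so T = P/ω = 3720×745.7 / 18.74 = 148000 N·m.
J = πd⁴/32 = π(0.388)⁴/32 = 2.225×10^-3 m⁴.
τ_max = T·r/J = 148000 × 0.194 / 2.225×10^-3 = 1.290×10^7 Pa.

12.9 MPa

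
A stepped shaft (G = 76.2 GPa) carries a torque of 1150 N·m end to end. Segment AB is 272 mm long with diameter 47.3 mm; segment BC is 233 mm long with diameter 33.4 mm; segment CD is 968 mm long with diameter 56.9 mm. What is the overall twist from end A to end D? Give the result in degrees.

J_AB = π(0.0473)⁴/32 = 4.91×10^-7 m⁴; J_BC = π(0.0334)⁴/32 = 1.22×10^-7 m⁴; J_CD = π(0.0569)⁴/32 = 1.03×10^-6 m⁴.
θ = (T/G)·Σ L_i/J_i = (1150/76.2×10⁹)·(0.272/4.91×10^-7 + 0.233/1.22×10^-7 + 0.968/1.03×10^-6) = 0.05133 rad.

2.94°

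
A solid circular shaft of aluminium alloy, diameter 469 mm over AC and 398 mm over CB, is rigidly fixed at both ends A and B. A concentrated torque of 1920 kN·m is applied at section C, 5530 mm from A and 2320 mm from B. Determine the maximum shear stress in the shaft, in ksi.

12.4 ksi

Compatibility: T_A·a/J_AC = T_B·b/J_CB with T_A + T_B = T₀.
J_AC = 4.75×10^-3 m⁴, J_CB = 2.46×10^-3 m⁴, so T_A = T₀·(J_AC/a)/((J_AC/a)+(J_CB/b)) = 858600 N·m, T_B = 1.061e6 N·m.
τ in each portion: τ_AC = 4.24×10^7 Pa, τ_CB = 8.57×10^7 Pa; maximum is in CB.
τ_max = T_CB·r/J = 1.061e6·0.199/2.46×10^-3 = 8.574×10^7 Pa.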